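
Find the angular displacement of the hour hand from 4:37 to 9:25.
The hour hand moves 0.5 degrees per minute.
Time elapsed: 9:25 - 4:37 = 288 minutes
Angular displacement: 288 x 0.5 = 144 degrees

Final answer: 144 degrees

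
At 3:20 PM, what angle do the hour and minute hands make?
Hour hand position: 3 x 30 + 20 x 0.5 = 100 degrees
Minute hand position: 20 x 6 = 120 degrees
Difference: |100 - 120| = 20 degrees
The angle between the hands is 20 degrees

Final answer: 20 degrees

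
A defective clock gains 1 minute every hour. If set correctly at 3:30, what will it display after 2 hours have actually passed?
For every 60 true minutes, the faulty clock advances 60 + 1 = 61 minutes.
True elapsed: 2 hours = 120 minutes.
Faulty clock advances: 120 x 61/60 = 122 minutes (drift: 2 minutes ahead).
Shown time: 3:30 + 122 minutes = 5:32.

Final answer: 5:32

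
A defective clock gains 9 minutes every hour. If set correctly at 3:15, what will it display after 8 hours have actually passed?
For every 60 true minutes, the faulty clock advances 60 + 9 = 69 minutes.
True elapsed: 8 hours = 480 minutes.
Faulty clock advances: 480 x 69/60 = 552 minutes (drift: 72 minutes ahead).
Shown time: 3:15 + 552 minutes = 12:27.

Final answer: 12:27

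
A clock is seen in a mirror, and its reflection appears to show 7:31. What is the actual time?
Reflection across the vertical (12-6) axis maps a hand at angle A degrees to (360 - A) degrees, which sends a reading of T minutes past 12:00 to (720 - T) minutes past 12:00.
Mirror reads 7:31 = 451 minutes past 12:00.
Actual time: (720 - 451) mod 720 = 269 minutes = 4:29.

Final answer: 4:29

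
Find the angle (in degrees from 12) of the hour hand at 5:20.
The hour hand moves 30 degrees per hour and 0.5 degrees per minute.
At 5:20: (5) x 30 + 20 x 0.5 = 150 + 10 = 160 degrees

Final answer: 160 degrees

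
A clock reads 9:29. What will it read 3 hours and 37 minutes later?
Starting time: 9:29
Adding 37 minutes to 29 minutes: 29 + 37 = 66 minutes = 1 hour and 6 minutes
Adding 3 hours: 9 + 3 + 1 (carry) = 13 - 12 = 1
Final time: 1:06

Final answer: 1:06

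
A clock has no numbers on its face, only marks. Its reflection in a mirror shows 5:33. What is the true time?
Reflection across the vertical (12-6) axis maps a hand at angle A degrees to (360 - A) degrees, which sends a reading of T minutes past 12:00 to (720 - T) minutes past 12:00.
Mirror reads 5:33 = 333 minutes past 12:00.
Actual time: (720 - 333) mod 720 = 387 minutes = 6:27.

Final answer: 6:27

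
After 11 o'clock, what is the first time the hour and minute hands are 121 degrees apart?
At t minutes past 11:00, the hour hand is at 30 x 11 + 0.5t degrees and the minute hand is at 6t degrees.
The smaller angle between them is 121 degrees when |30H - 5.5t| = 121 or |30H - 5.5t| = 239.
With H = 11, solve 30 x 11 - 5.5t = +/- target for each target:
  t = (30 x 11 - 121) / 5.5 = 38
  t = (30 x 11 + 121) / 5.5 = 82 (outside (0, 60))
  t = (30 x 11 - 239) / 5.5 = 16.55
  t = (30 x 11 + 239) / 5.5 = 103.45 (outside (0, 60))
Valid solutions in (0, 60): {16.55, 38} minutes.
The first occurrence is t = 16.55 minutes.
The hands form a 121-degree angle at 16.55 minutes past 11:00.

Final answer: 16.55 minutes past 11:00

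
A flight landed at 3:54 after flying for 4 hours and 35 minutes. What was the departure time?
Starting time: 3:54 = 234 total minutes past 12:00
Subtracting: 4 hours and 35 minutes = 275 minutes
234 - 275 = -41 (negative, add 12 hours = 720) = 679 minutes
= 11 hours and 19 minutes past 12:00 = 11:19

Final answer: 11:19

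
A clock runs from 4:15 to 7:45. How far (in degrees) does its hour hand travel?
The hour hand moves 0.5 degrees per minute.
Time elapsed: 7:45 - 4:15 = 210 minutes
Angular displacement: 210 x 0.5 = 105 degrees

Final answer: 105 degrees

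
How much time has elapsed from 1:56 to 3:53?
From 1:56 to 3:53:
(3 x 60 + 53) - (1 x 60 + 56) = 233 - 116 = 117 minutes
= 1 hour and 57 minutes

Final answer: 1 hour and 57 minutes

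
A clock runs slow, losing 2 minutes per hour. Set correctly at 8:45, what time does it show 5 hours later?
For every 60 true minutes, the faulty clock advances 60 - 2 = 58 minutes.
True elapsed: 5 hours = 300 minutes.
Faulty clock advances: 300 x 58/60 = 290 minutes (drift: 10 minutes behind).
Shown time: 8:45 + 290 minutes = 1:35.

Final answer: 1:35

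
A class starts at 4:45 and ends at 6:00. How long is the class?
From 4:45 to 6:00:
(6 x 60 + 0) - (4 x 60 + 45) = 360 - 285 = 75 minutes
= 1 hour and 15 minutes

Final answer: 1 hour and 15 minutes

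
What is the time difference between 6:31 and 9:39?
From 6:31 to 9:39:
(9 x 60 + 39) - (6 x 60 + 31) = 579 - 391 = 188 minutes
= 3 hours and 8 minutes

Final answer: 3 hours and 8 minutes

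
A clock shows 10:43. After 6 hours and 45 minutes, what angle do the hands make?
First find the time 6 hours and 45 minutes after 10:43.
Total minutes: 10 x 60 + 43 + 6 x 60 + 45 = 1048.
1048 mod 720 = 328 minutes = 5:28.
Now compute the angle at 5:28:
Hour hand: 5 x 30 + 28 x 0.5 = 164 degrees
Minute hand: 28 x 6 = 168 degrees
Difference: |164 - 168| = 4 degrees
The angle is 4 degrees

Final answer: 4 degrees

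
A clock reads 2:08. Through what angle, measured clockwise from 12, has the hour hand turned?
The hour hand moves 30 degrees per hour and 0.5 degrees per minute.
At 2:08: (2) x 30 + 8 x 0.5 = 60 + 4 = 64 degrees

Final answer: 64 degrees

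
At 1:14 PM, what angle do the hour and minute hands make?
Hour hand position: 1 x 30 + 14 x 0.5 = 37 degrees
Minute hand position: 14 x 6 = 84 degrees
Difference: |37 - 84| = 47 degrees
The angle between the hands is 47 degrees

Final answer: 47 degrees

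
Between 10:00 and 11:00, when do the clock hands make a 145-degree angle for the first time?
At t minutes past 10:00, the hour hand is at 30 x 10 + 0.5t degrees and the minute hand is at 6t degrees.
The smaller angle between them is 145 degrees when |30H - 5.5t| = 145 or |30H - 5.5t| = 215.
With H = 10, solve 30 x 10 - 5.5t = +/- target for each target:
  t = (30 x 10 - 145) / 5.5 = 28.18
  t = (30 x 10 + 145) / 5.5 = 80.91 (outside (0, 60))
  t = (30 x 10 - 215) / 5.5 = 15.45
  t = (30 x 10 + 215) / 5.5 = 93.64 (outside (0, 60))
Valid solutions in (0, 60): {15.45, 28.18} minutes.
The first occurrence is t = 15.45 minutes.
The hands form a 145-degree angle at 15.45 minutes past 10:00.

Final answer: 15.45 minutes past 10:00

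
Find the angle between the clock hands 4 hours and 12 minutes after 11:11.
First find the time 4 hours and 12 minutes after 11:11.
Total minutes: 11 x 60 + 11 + 4 x 60 + 12 = 923.
923 mod 720 = 203 minutes = 3:23.
Now compute the angle at 3:23:
Hour hand: 3 x 30 + 23 x 0.5 = 101.5 degrees
Minute hand: 23 x 6 = 138 degrees
Difference: |101.5 - 138| = 36.5 degrees
The angle is 36.5 degrees

Final answer: 36.5 degrees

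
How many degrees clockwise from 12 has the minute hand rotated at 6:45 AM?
The minute hand moves 6 degrees per minute.
At 6:45: 45 x 6 = 270 degrees

Final answer: 270 degrees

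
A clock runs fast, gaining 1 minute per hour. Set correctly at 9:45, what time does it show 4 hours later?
For every 60 true minutes, the faulty clock advances 60 + 1 = 61 minutes.
True elapsed: 4 hours = 240 minutes.
Faulty clock advances: 240 x 61/60 = 244 minutes (drift: 4 minutes ahead).
Shown time: 9:45 + 244 minutes = 1:49.

Final answer: 1:49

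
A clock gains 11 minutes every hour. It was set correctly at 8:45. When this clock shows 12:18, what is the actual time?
For every 60 true minutes, the faulty clock advances 71 minutes, so 1 faulty-clock minute corresponds to 60/71 true minutes.
From 8:45 to 12:18 on the faulty dial is 213 minutes.
True elapsed: 213 x 60/71 = 180 minutes = 3 hours.
True time: 8:45 + 3 hours = 11:45.

Final answer: 11:45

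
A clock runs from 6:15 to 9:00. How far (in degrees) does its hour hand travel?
The hour hand moves 0.5 degrees per minute.
Time elapsed: 9:00 - 6:15 = 165 minutes
Angular displacement: 165 x 0.5 = 82.5 degrees

Final answer: 82.5 degrees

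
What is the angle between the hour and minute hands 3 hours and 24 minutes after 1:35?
First find the time 3 hours and 24 minutes after 1:35.
Total minutes: 1 x 60 + 35 + 3 x 60 + 24 = 299.
299 mod 720 = 299 minutes = 4:59.
Now compute the angle at 4:59:
Hour hand: 4 x 30 + 59 x 0.5 = 149.5 degrees
Minute hand: 59 x 6 = 354 degrees
Difference: |149.5 - 354| = 204.5 degrees
Smaller angle: 360 - 204.5 = 155.5 degrees

Final answer: 155.5 degrees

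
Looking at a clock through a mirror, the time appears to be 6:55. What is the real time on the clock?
Reflection across the vertical (12-6) axis maps a hand at angle A degrees to (360 - A) degrees, which sends a reading of T minutes past 12:00 to (720 - T) minutes past 12:00.
Mirror reads 6:55 = 415 minutes past 12:00.
Actual time: (720 - 415) mod 720 = 305 minutes = 5:05.

Final answer: 5:05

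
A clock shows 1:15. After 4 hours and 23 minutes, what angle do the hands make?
First find the time 4 hours and 23 minutes after 1:15.
Total minutes: 1 x 60 + 15 + 4 x 60 + 23 = 338.
338 mod 720 = 338 minutes = 5:38.
Now compute the angle at 5:38:
Hour hand: 5 x 30 + 38 x 0.5 = 169 degrees
Minute hand: 38 x 6 = 228 degrees
Difference: |169 - 228| = 59 degrees
The angle is 59 degrees

Final answer: 59 degrees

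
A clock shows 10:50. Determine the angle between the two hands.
Hour hand position: 10 x 30 + 50 x 0.5 = 325 degrees
Minute hand position: 50 x 6 = 300 degrees
Difference: |325 - 300| = 25 degrees
The angle between the hands is 25 degrees

Final answer: 25 degrees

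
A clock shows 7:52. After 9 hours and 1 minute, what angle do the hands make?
First find the time 9 hours and 1 minute after 7:52.
Total minutes: 7 x 60 + 52 + 9 x 60 + 1 = 1013.
1013 mod 720 = 293 minutes = 4:53.
Now compute the angle at 4:53:
Hour hand: 4 x 30 + 53 x 0.5 = 146.5 degrees
Minute hand: 53 x 6 = 318 degrees
Difference: |146.5 - 318| = 171.5 degrees
The angle is 171.5 degrees

Final answer: 171.5 degrees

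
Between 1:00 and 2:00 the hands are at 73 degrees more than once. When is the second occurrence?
At t minutes past 1:00, the hour hand is at 30 x 1 + 0.5t degrees and the minute hand is at 6t degrees.
The smaller angle between them is 73 degrees when |30H - 5.5t| = 73 or |30H - 5.5t| = 287.
With H = 1, solve 30 x 1 - 5.5t = +/- target for each target:
  t = (30 x 1 - 73) / 5.5 = -7.82 (outside (0, 60))
  t = (30 x 1 + 73) / 5.5 = 18.73
  t = (30 x 1 - 287) / 5.5 = -46.73 (outside (0, 60))
  t = (30 x 1 + 287) / 5.5 = 57.64
Valid solutions in (0, 60): {18.73, 57.64} minutes.
The second occurrence is t = 57.64 minutes.
The hands form a 73-degree angle at 57.64 minutes past 1:00.

Final answer: 57.64 minutes past 1:00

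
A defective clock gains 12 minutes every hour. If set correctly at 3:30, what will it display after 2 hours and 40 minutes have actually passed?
For every 60 true minutes, the faulty clock advances 60 + 12 = 72 minutes.
True elapsed: 2 hours and 40 minutes = 160 minutes.
Faulty clock advances: 160 x 72/60 = 192 minutes (drift: 32 minutes ahead).
Shown time: 3:30 + 192 minutes = 6:42.

Final answer: 6:42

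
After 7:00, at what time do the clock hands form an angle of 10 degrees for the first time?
At t minutes past 7:00, the hour hand is at 30 x 7 + 0.5t degrees and the minute hand is at 6t degrees.
The smaller angle between them is 10 degrees when |30H - 5.5t| = 10 or |30H - 5.5t| = 350.
With H = 7, solve 30 x 7 - 5.5t = +/- target for each target:
  t = (30 x 7 - 10) / 5.5 = 36.36
  t = (30 x 7 + 10) / 5.5 = 40
  t = (30 x 7 - 350) / 5.5 = -25.45 (outside (0, 60))
  t = (30 x 7 + 350) / 5.5 = 101.82 (outside (0, 60))
Valid solutions in (0, 60): {36.36, 40} minutes.
The first occurrence is t = 36.36 minutes.
The hands form a 10-degree angle at 36.36 minutes past 7:00.

Final answer: 36.36 minutes past 7:00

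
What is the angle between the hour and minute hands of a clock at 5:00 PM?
Hour hand position: 5 x 30 + 0 x 0.5 = 150 degrees
Minute hand position: 0 x 6 = 0 degrees
Difference: |150 - 0| = 150 degrees
The angle between the hands is 150 degrees

Final answer: 150 degrees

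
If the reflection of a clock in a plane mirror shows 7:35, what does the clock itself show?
Reflection across the vertical (12-6) axis maps a hand at angle A degrees to (360 - A) degrees, which sends a reading of T minutes past 12:00 to (720 - T) minutes past 12:00.
Mirror reads 7:35 = 455 minutes past 12:00.
Actual time: (720 - 455) mod 720 = 265 minutes = 4:25.

Final answer: 4:25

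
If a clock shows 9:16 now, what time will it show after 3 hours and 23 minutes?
Starting time: 9:16
Adding 23 minutes to 16 minutes: 16 + 23 = 39 minutes
Adding 3 hours: 9 + 3 = 12
Final time: 12:39

Final answer: 12:39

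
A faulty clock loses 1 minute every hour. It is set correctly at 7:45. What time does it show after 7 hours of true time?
For every 60 true minutes, the faulty clock advances 60 - 1 = 59 minutes.
True elapsed: 7 hours = 420 minutes.
Faulty clock advances: 420 x 59/60 = 413 minutes (drift: 7 minutes behind).
Shown time: 7:45 + 413 minutes = 2:38.

Final answer: 2:38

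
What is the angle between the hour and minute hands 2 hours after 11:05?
First find the time 2 hours after 11:05.
Total minutes: 11 x 60 + 5 + 2 x 60 + 0 = 785.
785 mod 720 = 65 minutes = 1:05.
Now compute the angle at 1:05:
Hour hand: 1 x 30 + 5 x 0.5 = 32.5 degrees
Minute hand: 5 x 6 = 30 degrees
Difference: |32.5 - 30| = 2.5 degrees
The angle is 2.5 degrees

Final answer: 2.5 degrees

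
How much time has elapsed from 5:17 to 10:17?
From 5:17 to 10:17:
(10 x 60 + 17) - (5 x 60 + 17) = 617 - 317 = 300 minutes
= 5 hours

Final answer: 5 hours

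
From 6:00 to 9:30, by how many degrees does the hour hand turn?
The hour hand moves 0.5 degrees per minute.
Time elapsed: 9:30 - 6:00 = 210 minutes
Angular displacement: 210 x 0.5 = 105 degrees

Final answer: 105 degrees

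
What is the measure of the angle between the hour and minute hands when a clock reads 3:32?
Hour hand position: 3 x 30 + 32 x 0.5 = 106 degrees
Minute hand position: 32 x 6 = 192 degrees
Difference: |106 - 192| = 86 degrees
The angle between the hands is 86 degrees

Final answer: 86 degrees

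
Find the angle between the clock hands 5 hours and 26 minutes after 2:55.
First find the time 5 hours and 26 minutes after 2:55.
Total minutes: 2 x 60 + 55 + 5 x 60 + 26 = 501.
501 mod 720 = 501 minutes = 8:21.
Now compute the angle at 8:21:
Hour hand: 8 x 30 + 21 x 0.5 = 250.5 degrees
Minute hand: 21 x 6 = 126 degrees
Difference: |250.5 - 126| = 124.5 degrees
The angle is 124.5 degrees

Final answer: 124.5 degrees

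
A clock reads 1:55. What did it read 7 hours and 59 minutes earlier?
Starting time: 1:55 = 115 total minutes past 12:00
Subtracting: 7 hours and 59 minutes = 479 minutes
115 - 479 = -364 (negative, add 12 hours = 720) = 356 minutes
= 5 hours and 56 minutes past 12:00 = 5:56

Final answer: 5:56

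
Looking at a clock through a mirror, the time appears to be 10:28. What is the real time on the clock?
Reflection across the vertical (12-6) axis maps a hand at angle A degrees to (360 - A) degrees, which sends a reading of T minutes past 12:00 to (720 - T) minutes past 12:00.
Mirror reads 10:28 = 628 minutes past 12:00.
Actual time: (720 - 628) mod 720 = 92 minutes = 1:32.

Final answer: 1:32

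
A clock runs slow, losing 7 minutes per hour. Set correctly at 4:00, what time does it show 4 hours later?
For every 60 true minutes, the faulty clock advances 60 - 7 = 53 minutes.
True elapsed: 4 hours = 240 minutes.
Faulty clock advances: 240 x 53/60 = 212 minutes (drift: 28 minutes behind).
Shown time: 4:00 + 212 minutes = 7:32.

Final answer: 7:32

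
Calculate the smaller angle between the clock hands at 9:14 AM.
Hour hand position: 9 x 30 + 14 x 0.5 = 277 degrees
Minute hand position: 14 x 6 = 84 degrees
Difference: |277 - 84| = 193 degrees
Since 193 > 180, the smaller angle is 360 - 193 = 167 degrees

Final answer: 167 degrees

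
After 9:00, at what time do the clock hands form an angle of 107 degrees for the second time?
At t minutes past 9:00, the hour hand is at 30 x 9 + 0.5t degrees and the minute hand is at 6t degrees.
The smaller angle between them is 107 degrees when |30H - 5.5t| = 107 or |30H - 5.5t| = 253.
With H = 9, solve 30 x 9 - 5.5t = +/- target for each target:
  t = (30 x 9 - 107) / 5.5 = 29.64
  t = (30 x 9 + 107) / 5.5 = 68.55 (outside (0, 60))
  t = (30 x 9 - 253) / 5.5 = 3.09
  t = (30 x 9 + 253) / 5.5 = 95.09 (outside (0, 60))
Valid solutions in (0, 60): {3.09, 29.64} minutes.
The second occurrence is t = 29.64 minutes.
The hands form a 107-degree angle at 29.64 minutes past 9:00.

Final answer: 29.64 minutes past 9:00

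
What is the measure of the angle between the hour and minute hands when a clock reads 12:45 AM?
Hour hand position: 0 x 30 + 45 x 0.5 = 22.5 degrees
Minute hand position: 45 x 6 = 270 degrees
Difference: |22.5 - 270| = 247.5 degrees
Since 247.5 > 180, the smaller angle is 360 - 247.5 = 112.5 degrees

Final answer: 112.5 degrees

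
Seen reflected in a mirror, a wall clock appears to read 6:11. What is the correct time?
Reflection across the vertical (12-6) axis maps a hand at angle A degrees to (360 - A) degrees, which sends a reading of T minutes past 12:00 to (720 - T) minutes past 12:00.
Mirror reads 6:11 = 371 minutes past 12:00.
Actual time: (720 - 371) mod 720 = 349 minutes = 5:49.

Final answer: 5:49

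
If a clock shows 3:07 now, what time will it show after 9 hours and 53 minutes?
Starting time: 3:07
Adding 53 minutes to 7 minutes: 7 + 53 = 60 minutes = 1 hour
Adding 9 hours: 3 + 9 + 1 (carry) = 13 - 12 = 1
Final time: 1:00

Final answer: 1:00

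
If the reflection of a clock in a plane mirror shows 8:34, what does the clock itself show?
Reflection across the vertical (12-6) axis maps a hand at angle A degrees to (360 - A) degrees, which sends a reading of T minutes past 12:00 to (720 - T) minutes past 12:00.
Mirror reads 8:34 = 514 minutes past 12:00.
Actual time: (720 - 514) mod 720 = 206 minutes = 3:26.

Final answer: 3:26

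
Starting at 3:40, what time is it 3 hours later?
Starting time: 3:40
Adding 0 minutes to 40 minutes: 40 + 0 = 40 minutes
Adding 3 hours: 3 + 3 = 6
Final time: 6:40

Final answer: 6:40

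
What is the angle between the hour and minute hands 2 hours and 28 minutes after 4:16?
First find the time 2 hours and 28 minutes after 4:16.
Total minutes: 4 x 60 + 16 + 2 x 60 + 28 = 404.
404 mod 720 = 404 minutes = 6:44.
Now compute the angle at 6:44:
Hour hand: 6 x 30 + 44 x 0.5 = 202 degrees
Minute hand: 44 x 6 = 264 degrees
Difference: |202 - 264| = 62 degrees
The angle is 62 degrees

Final answer: 62 degrees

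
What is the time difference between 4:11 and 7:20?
From 4:11 to 7:20:
(7 x 60 + 20) - (4 x 60 + 11) = 440 - 251 = 189 minutes
= 3 hours and 9 minutes

Final answer: 3 hours and 9 minutes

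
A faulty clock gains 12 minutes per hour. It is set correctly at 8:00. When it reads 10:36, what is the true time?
For every 60 true minutes, the faulty clock advances 72 minutes, so 1 faulty-clock minute corresponds to 60/72 true minutes.
From 8:00 to 10:36 on the faulty dial is 156 minutes.
True elapsed: 156 x 60/72 = 130 minutes = 2 hours and 10 minutes.
True time: 8:00 + 2 hours and 10 minutes = 10:10.

Final answer: 10:10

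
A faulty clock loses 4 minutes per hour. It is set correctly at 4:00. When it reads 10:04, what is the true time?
For every 60 true minutes, the faulty clock advances 56 minutes, so 1 faulty-clock minute corresponds to 60/56 true minutes.
From 4:00 to 10:04 on the faulty dial is 364 minutes.
True elapsed: 364 x 60/56 = 390 minutes = 6 hours and 30 minutes.
True time: 4:00 + 6 hours and 30 minutes = 10:30.

Final answer: 10:30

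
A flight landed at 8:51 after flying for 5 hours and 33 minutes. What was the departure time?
Starting time: 8:51 = 531 total minutes past 12:00
Subtracting: 5 hours and 33 minutes = 333 minutes
531 - 333 = 198 minutes
= 3 hours and 18 minutes past 12:00 = 3:18

Final answer: 3:18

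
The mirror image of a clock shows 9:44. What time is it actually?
Reflection across the vertical (12-6) axis maps a hand at angle A degrees to (360 - A) degrees, which sends a reading of T minutes past 12:00 to (720 - T) minutes past 12:00.
Mirror reads 9:44 = 584 minutes past 12:00.
Actual time: (720 - 584) mod 720 = 136 minutes = 2:16.

Final answer: 2:16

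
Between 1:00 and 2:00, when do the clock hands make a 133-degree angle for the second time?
At t minutes past 1:00, the hour hand is at 30 x 1 + 0.5t degrees and the minute hand is at 6t degrees.
The smaller angle between them is 133 degrees when |30H - 5.5t| = 133 or |30H - 5.5t| = 227.
With H = 1, solve 30 x 1 - 5.5t = +/- target for each target:
  t = (30 x 1 - 133) / 5.5 = -18.73 (outside (0, 60))
  t = (30 x 1 + 133) / 5.5 = 29.64
  t = (30 x 1 - 227) / 5.5 = -35.82 (outside (0, 60))
  t = (30 x 1 + 227) / 5.5 = 46.73
Valid solutions in (0, 60): {29.64, 46.73} minutes.
The second occurrence is t = 46.73 minutes.
The hands form a 133-degree angle at 46.73 minutes past 1:00.

Final answer: 46.73 minutes past 1:00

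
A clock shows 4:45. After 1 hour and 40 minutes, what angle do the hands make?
First find the time 1 hour and 40 minutes after 4:45.
Total minutes: 4 x 60 + 45 + 1 x 60 + 40 = 385.
385 mod 720 = 385 minutes = 6:25.
Now compute the angle at 6:25:
Hour hand: 6 x 30 + 25 x 0.5 = 192.5 degrees
Minute hand: 25 x 6 = 150 degrees
Difference: |192.5 - 150| = 42.5 degrees
The angle is 42.5 degrees

Final answer: 42.5 degrees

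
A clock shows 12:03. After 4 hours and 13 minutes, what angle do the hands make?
First find the time 4 hours and 13 minutes after 12:03.
Total minutes: 12 x 60 + 3 + 4 x 60 + 13 = 976.
976 mod 720 = 256 minutes = 4:16.
Now compute the angle at 4:16:
Hour hand: 4 x 30 + 16 x 0.5 = 128 degrees
Minute hand: 16 x 6 = 96 degrees
Difference: |128 - 96| = 32 degrees
The angle is 32 degrees

Final answer: 32 degrees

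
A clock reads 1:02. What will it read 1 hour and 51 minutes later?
Starting time: 1:02
Adding 51 minutes to 2 minutes: 2 + 51 = 53 minutes
Adding 1 hour: 1 + 1 = 2
Final time: 2:53

Final answer: 2:53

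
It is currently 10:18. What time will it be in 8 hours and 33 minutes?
Starting time: 10:18
Adding 33 minutes to 18 minutes: 18 + 33 = 51 minutes
Adding 8 hours: 10 + 8 = 18 - 12 = 6
Final time: 6:51

Final answer: 6:51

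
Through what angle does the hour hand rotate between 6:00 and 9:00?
The hour hand moves 0.5 degrees per minute.
Time elapsed: 9:00 - 6:00 = 180 minutes
Angular displacement: 180 x 0.5 = 90 degrees

Final answer: 90 degrees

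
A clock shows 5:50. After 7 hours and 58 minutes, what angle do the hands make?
First find the time 7 hours and 58 minutes after 5:50.
Total minutes: 5 x 60 + 50 + 7 x 60 + 58 = 828.
828 mod 720 = 108 minutes = 1:48.
Now compute the angle at 1:48:
Hour hand: 1 x 30 + 48 x 0.5 = 54 degrees
Minute hand: 48 x 6 = 288 degrees
Difference: |54 - 288| = 234 degrees
Smaller angle: 360 - 234 = 126 degrees

Final answer: 126 degrees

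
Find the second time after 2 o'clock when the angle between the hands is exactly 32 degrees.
At t minutes past 2:00, the hour hand is at 30 x 2 + 0.5t degrees and the minute hand is at 6t degrees.
The smaller angle between them is 32 degrees when |30H - 5.5t| = 32 or |30H - 5.5t| = 328.
With H = 2, solve 30 x 2 - 5.5t = +/- target for each target:
  t = (30 x 2 - 32) / 5.5 = 5.09
  t = (30 x 2 + 32) / 5.5 = 16.73
  t = (30 x 2 - 328) / 5.5 = -48.73 (outside (0, 60))
  t = (30 x 2 + 328) / 5.5 = 70.55 (outside (0, 60))
Valid solutions in (0, 60): {5.09, 16.73} minutes.
The second occurrence is t = 16.73 minutes.
The hands form a 32-degree angle at 16.73 minutes past 2:00.

Final answer: 16.73 minutes past 2:00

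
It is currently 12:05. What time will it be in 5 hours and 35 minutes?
Starting time: 12:05
Adding 35 minutes to 5 minutes: 5 + 35 = 40 minutes
Adding 5 hours: 12 + 5 = 17 - 12 = 5
Final time: 5:40

Final answer: 5:40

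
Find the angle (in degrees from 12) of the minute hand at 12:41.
The minute hand moves 6 degrees per minute.
At 12:41: 41 x 6 = 246 degrees

Final answer: 246 degrees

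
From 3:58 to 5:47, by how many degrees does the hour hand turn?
The hour hand moves 0.5 degrees per minute.
Time elapsed: 5:47 - 3:58 = 109 minutes
Angular displacement: 109 x 0.5 = 54.5 degrees

Final answer: 54.5 degrees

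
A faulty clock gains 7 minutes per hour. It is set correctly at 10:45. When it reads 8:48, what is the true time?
For every 60 true minutes, the faulty clock advances 67 minutes, so 1 faulty-clock minute corresponds to 60/67 true minutes.
From 10:45 to 8:48 on the faulty dial is 603 minutes.
True elapsed: 603 x 60/67 = 540 minutes = 9 hours.
True time: 10:45 + 9 hours = 7:45.

Final answer: 7:45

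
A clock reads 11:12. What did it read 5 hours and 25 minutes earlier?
Starting time: 11:12 = 672 total minutes past 12:00
Subtracting: 5 hours and 25 minutes = 325 minutes
672 - 325 = 347 minutes
= 5 hours and 47 minutes past 12:00 = 5:47

Final answer: 5:47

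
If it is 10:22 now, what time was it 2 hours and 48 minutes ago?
Starting time: 10:22 = 622 total minutes past 12:00
Subtracting: 2 hours and 48 minutes = 168 minutes
622 - 168 = 454 minutes
= 7 hours and 34 minutes past 12:00 = 7:34

Final answer: 7:34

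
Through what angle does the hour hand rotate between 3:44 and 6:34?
The hour hand moves 0.5 degrees per minute.
Time elapsed: 6:34 - 3:44 = 170 minutes
Angular displacement: 170 x 0.5 = 85 degrees

Final answer: 85 degrees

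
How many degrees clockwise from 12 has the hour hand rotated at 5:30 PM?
The hour hand moves 30 degrees per hour and 0.5 degrees per minute.
At 5:30: (5) x 30 + 30 x 0.5 = 150 + 15 = 165 degrees

Final answer: 165 degrees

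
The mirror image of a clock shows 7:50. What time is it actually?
Reflection across the vertical (12-6) axis maps a hand at angle A degrees to (360 - A) degrees, which sends a reading of T minutes past 12:00 to (720 - T) minutes past 12:00.
Mirror reads 7:50 = 470 minutes past 12:00.
Actual time: (720 - 470) mod 720 = 250 minutes = 4:10.

Final answer: 4:10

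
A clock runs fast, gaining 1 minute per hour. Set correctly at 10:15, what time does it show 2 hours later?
For every 60 true minutes, the faulty clock advances 60 + 1 = 61 minutes.
True elapsed: 2 hours = 120 minutes.
Faulty clock advances: 120 x 61/60 = 122 minutes (drift: 2 minutes ahead).
Shown time: 10:15 + 122 minutes = 12:17.

Final answer: 12:17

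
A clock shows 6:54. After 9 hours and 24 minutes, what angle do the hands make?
First find the time 9 hours and 24 minutes after 6:54.
Total minutes: 6 x 60 + 54 + 9 x 60 + 24 = 978.
978 mod 720 = 258 minutes = 4:18.
Now compute the angle at 4:18:
Hour hand: 4 x 30 + 18 x 0.5 = 129 degrees
Minute hand: 18 x 6 = 108 degrees
Difference: |129 - 108| = 21 degrees
The angle is 21 degrees

Final answer: 21 degrees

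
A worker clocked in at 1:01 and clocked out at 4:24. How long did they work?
From 1:01 to 4:24:
(4 x 60 + 24) - (1 x 60 + 1) = 264 - 61 = 203 minutes
= 3 hours and 23 minutes

Final answer: 3 hours and 23 minutes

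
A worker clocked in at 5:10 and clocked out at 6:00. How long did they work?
From 5:10 to 6:00:
(6 x 60 + 0) - (5 x 60 + 10) = 360 - 310 = 50 minutes
= 50 minutes

Final answer: 50 minutes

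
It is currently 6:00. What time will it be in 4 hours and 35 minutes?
Starting time: 6:00
Adding 35 minutes to 0 minutes: 0 + 35 = 35 minutes
Adding 4 hours: 6 + 4 = 10
Final time: 10:35

Final answer: 10:35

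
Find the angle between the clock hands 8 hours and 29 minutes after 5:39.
First find the time 8 hours and 29 minutes after 5:39.
Total minutes: 5 x 60 + 39 + 8 x 60 + 29 = 848.
848 mod 720 = 128 minutes = 2:08.
Now compute the angle at 2:08:
Hour hand: 2 x 30 + 8 x 0.5 = 64 degrees
Minute hand: 8 x 6 = 48 degrees
Difference: |64 - 48| = 16 degrees
The angle is 16 degrees

Final answer: 16 degrees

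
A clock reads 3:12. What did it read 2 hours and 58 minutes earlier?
Starting time: 3:12 = 192 total minutes past 12:00
Subtracting: 2 hours and 58 minutes = 178 minutes
192 - 178 = 14 minutes
= 14 minutes past 12:00 = 12:14

Final answer: 12:14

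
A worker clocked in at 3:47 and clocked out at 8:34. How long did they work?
From 3:47 to 8:34:
(8 x 60 + 34) - (3 x 60 + 47) = 514 - 227 = 287 minutes
= 4 hours and 47 minutes

Final answer: 4 hours and 47 minutes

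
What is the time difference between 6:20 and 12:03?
From 6:20 to 12:03:
(12 x 60 + 3) - (6 x 60 + 20) = 723 - 380 = 343 minutes
= 5 hours and 43 minutes

Final answer: 5 hours and 43 minutes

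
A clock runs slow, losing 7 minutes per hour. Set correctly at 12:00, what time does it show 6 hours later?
For every 60 true minutes, the faulty clock advances 60 - 7 = 53 minutes.
True elapsed: 6 hours = 360 minutes.
Faulty clock advances: 360 x 53/60 = 318 minutes (drift: 42 minutes behind).
Shown time: 12:00 + 318 minutes = 5:18.

Final answer: 5:18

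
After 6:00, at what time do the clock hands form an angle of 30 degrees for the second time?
At t minutes past 6:00, the hour hand is at 30 x 6 + 0.5t degrees and the minute hand is at 6t degrees.
The smaller angle between them is 30 degrees when |30H - 5.5t| = 30 or |30H - 5.5t| = 330.
With H = 6, solve 30 x 6 - 5.5t = +/- target for each target:
  t = (30 x 6 - 30) / 5.5 = 27.27
  t = (30 x 6 + 30) / 5.5 = 38.18
  t = (30 x 6 - 330) / 5.5 = -27.27 (outside (0, 60))
  t = (30 x 6 + 330) / 5.5 = 92.73 (outside (0, 60))
Valid solutions in (0, 60): {27.27, 38.18} minutes.
The second occurrence is t = 38.18 minutes.
The hands form a 30-degree angle at 38.18 minutes past 6:00.

Final answer: 38.18 minutes past 6:00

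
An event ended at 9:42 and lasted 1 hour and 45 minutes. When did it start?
Starting time: 9:42 = 582 total minutes past 12:00
Subtracting: 1 hour and 45 minutes = 105 minutes
582 - 105 = 477 minutes
= 7 hours and 57 minutes past 12:00 = 7:57

Final answer: 7:57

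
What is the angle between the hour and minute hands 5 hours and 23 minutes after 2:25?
First find the time 5 hours and 23 minutes after 2:25.
Total minutes: 2 x 60 + 25 + 5 x 60 + 23 = 468.
468 mod 720 = 468 minutes = 7:48.
Now compute the angle at 7:48:
Hour hand: 7 x 30 + 48 x 0.5 = 234 degrees
Minute hand: 48 x 6 = 288 degrees
Difference: |234 - 288| = 54 degrees
The angle is 54 degrees

Final answer: 54 degrees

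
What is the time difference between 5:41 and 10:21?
From 5:41 to 10:21:
(10 x 60 + 21) - (5 x 60 + 41) = 621 - 341 = 280 minutes
= 4 hours and 40 minutes

Final answer: 4 hours and 40 minutes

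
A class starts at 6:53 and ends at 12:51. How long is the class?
From 6:53 to 12:51:
(12 x 60 + 51) - (6 x 60 + 53) = 771 - 413 = 358 minutes
= 5 hours and 58 minutes

Final answer: 5 hours and 58 minutes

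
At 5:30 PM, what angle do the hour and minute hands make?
Hour hand position: 5 x 30 + 30 x 0.5 = 165 degrees
Minute hand position: 30 x 6 = 180 degrees
Difference: |165 - 180| = 15 degrees
The angle between the hands is 15 degrees

Final answer: 15 degrees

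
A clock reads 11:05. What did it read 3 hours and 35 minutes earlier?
Starting time: 11:05 = 665 total minutes past 12:00
Subtracting: 3 hours and 35 minutes = 215 minutes
665 - 215 = 450 minutes
= 7 hours and 30 minutes past 12:00 = 7:30

Final answer: 7:30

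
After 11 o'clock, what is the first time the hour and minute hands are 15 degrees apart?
At t minutes past 11:00, the hour hand is at 30 x 11 + 0.5t degrees and the minute hand is at 6t degrees.
The smaller angle between them is 15 degrees when |30H - 5.5t| = 15 or |30H - 5.5t| = 345.
With H = 11, solve 30 x 11 - 5.5t = +/- target for each target:
  t = (30 x 11 - 15) / 5.5 = 57.27
  t = (30 x 11 + 15) / 5.5 = 62.73 (outside (0, 60))
  t = (30 x 11 - 345) / 5.5 = -2.73 (outside (0, 60))
  t = (30 x 11 + 345) / 5.5 = 122.73 (outside (0, 60))
Valid solutions in (0, 60): {57.27} minutes.
The first occurrence is t = 57.27 minutes.
The hands form a 15-degree angle at 57.27 minutes past 11:00.

Final answer: 57.27 minutes past 11:00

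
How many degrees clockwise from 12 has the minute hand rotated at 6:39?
The minute hand moves 6 degrees per minute.
At 6:39: 39 x 6 = 234 degrees

Final answer: 234 degrees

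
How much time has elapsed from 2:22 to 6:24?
From 2:22 to 6:24:
(6 x 60 + 24) - (2 x 60 + 22) = 384 - 142 = 242 minutes
= 4 hours and 2 minutes

Final answer: 4 hours and 2 minutes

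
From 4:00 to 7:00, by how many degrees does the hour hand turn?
The hour hand moves 0.5 degrees per minute.
Time elapsed: 7:00 - 4:00 = 180 minutes
Angular displacement: 180 x 0.5 = 90 degrees

Final answer: 90 degrees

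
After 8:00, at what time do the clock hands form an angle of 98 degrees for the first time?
At t minutes past 8:00, the hour hand is at 30 x 8 + 0.5t degrees and the minute hand is at 6t degrees.
The smaller angle between them is 98 degrees when |30H - 5.5t| = 98 or |30H - 5.5t| = 262.
With H = 8, solve 30 x 8 - 5.5t = +/- target for each target:
  t = (30 x 8 - 98) / 5.5 = 25.82
  t = (30 x 8 + 98) / 5.5 = 61.45 (outside (0, 60))
  t = (30 x 8 - 262) / 5.5 = -4 (outside (0, 60))
  t = (30 x 8 + 262) / 5.5 = 91.27 (outside (0, 60))
Valid solutions in (0, 60): {25.82} minutes.
The first occurrence is t = 25.82 minutes.
The hands form a 98-degree angle at 25.82 minutes past 8:00.

Final answer: 25.82 minutes past 8:00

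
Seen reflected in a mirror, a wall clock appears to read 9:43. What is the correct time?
Reflection across the vertical (12-6) axis maps a hand at angle A degrees to (360 - A) degrees, which sends a reading of T minutes past 12:00 to (720 - T) minutes past 12:00.
Mirror reads 9:43 = 583 minutes past 12:00.
Actual time: (720 - 583) mod 720 = 137 minutes = 2:17.

Final answer: 2:17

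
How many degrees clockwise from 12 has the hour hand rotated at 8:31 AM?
The hour hand moves 30 degrees per hour and 0.5 degrees per minute.
At 8:31: (8) x 30 + 31 x 0.5 = 240 + 15.5 = 255.5 degrees

Final answer: 255.5 degrees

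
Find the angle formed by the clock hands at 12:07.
Hour hand position: 0 x 30 + 7 x 0.5 = 3.5 degrees
Minute hand position: 7 x 6 = 42 degrees
Difference: |3.5 - 42| = 38.5 degrees
The angle between the hands is 38.5 degrees

Final answer: 38.5 degrees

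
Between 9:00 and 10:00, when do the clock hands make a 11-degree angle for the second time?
At t minutes past 9:00, the hour hand is at 30 x 9 + 0.5t degrees and the minute hand is at 6t degrees.
The smaller angle between them is 11 degrees when |30H - 5.5t| = 11 or |30H - 5.5t| = 349.
With H = 9, solve 30 x 9 - 5.5t = +/- target for each target:
  t = (30 x 9 - 11) / 5.5 = 47.09
  t = (30 x 9 + 11) / 5.5 = 51.09
  t = (30 x 9 - 349) / 5.5 = -14.36 (outside (0, 60))
  t = (30 x 9 + 349) / 5.5 = 112.55 (outside (0, 60))
Valid solutions in (0, 60): {47.09, 51.09} minutes.
The second occurrence is t = 51.09 minutes.
The hands form a 11-degree angle at 51.09 minutes past 9:00.

Final answer: 51.09 minutes past 9:00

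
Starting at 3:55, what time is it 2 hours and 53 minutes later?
Starting time: 3:55
Adding 53 minutes to 55 minutes: 55 + 53 = 108 minutes = 1 hour and 48 minutes
Adding 2 hours: 3 + 2 + 1 (carry) = 6
Final time: 6:48

Final answer: 6:48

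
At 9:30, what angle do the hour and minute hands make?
Hour hand position: 9 x 30 + 30 x 0.5 = 285 degrees
Minute hand position: 30 x 6 = 180 degrees
Difference: |285 - 180| = 105 degrees
The angle between the hands is 105 degrees

Final answer: 105 degrees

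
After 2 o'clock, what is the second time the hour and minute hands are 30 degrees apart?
At t minutes past 2:00, the hour hand is at 30 x 2 + 0.5t degrees and the minute hand is at 6t degrees.
The smaller angle between them is 30 degrees when |30H - 5.5t| = 30 or |30H - 5.5t| = 330.
With H = 2, solve 30 x 2 - 5.5t = +/- target for each target:
  t = (30 x 2 - 30) / 5.5 = 5.45
  t = (30 x 2 + 30) / 5.5 = 16.36
  t = (30 x 2 - 330) / 5.5 = -49.09 (outside (0, 60))
  t = (30 x 2 + 330) / 5.5 = 70.91 (outside (0, 60))
Valid solutions in (0, 60): {5.45, 16.36} minutes.
The second occurrence is t = 16.36 minutes.
The hands form a 30-degree angle at 16.36 minutes past 2:00.

Final answer: 16.36 minutes past 2:00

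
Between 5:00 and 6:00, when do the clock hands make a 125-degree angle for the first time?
At t minutes past 5:00, the hour hand is at 30 x 5 + 0.5t degrees and the minute hand is at 6t degrees.
The smaller angle between them is 125 degrees when |30H - 5.5t| = 125 or |30H - 5.5t| = 235.
With H = 5, solve 30 x 5 - 5.5t = +/- target for each target:
  t = (30 x 5 - 125) / 5.5 = 4.55
  t = (30 x 5 + 125) / 5.5 = 50
  t = (30 x 5 - 235) / 5.5 = -15.45 (outside (0, 60))
  t = (30 x 5 + 235) / 5.5 = 70 (outside (0, 60))
Valid solutions in (0, 60): {4.55, 50} minutes.
The first occurrence is t = 4.55 minutes.
The hands form a 125-degree angle at 4.55 minutes past 5:00.

Final answer: 4.55 minutes past 5:00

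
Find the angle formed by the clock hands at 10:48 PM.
Hour hand position: 10 x 30 + 48 x 0.5 = 324 degrees
Minute hand position: 48 x 6 = 288 degrees
Difference: |324 - 288| = 36 degrees
The angle between the hands is 36 degrees

Final answer: 36 degrees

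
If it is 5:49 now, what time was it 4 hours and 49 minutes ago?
Starting time: 5:49 = 349 total minutes past 12:00
Subtracting: 4 hours and 49 minutes = 289 minutes
349 - 289 = 60 minutes
= 1 hour past 12:00 = 1:00

Final answer: 1:00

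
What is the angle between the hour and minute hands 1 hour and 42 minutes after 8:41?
First find the time 1 hour and 42 minutes after 8:41.
Total minutes: 8 x 60 + 41 + 1 x 60 + 42 = 623.
623 mod 720 = 623 minutes = 10:23.
Now compute the angle at 10:23:
Hour hand: 10 x 30 + 23 x 0.5 = 311.5 degrees
Minute hand: 23 x 6 = 138 degrees
Difference: |311.5 - 138| = 173.5 degrees
The angle is 173.5 degrees

Final answer: 173.5 degrees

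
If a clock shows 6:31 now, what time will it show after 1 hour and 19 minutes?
Starting time: 6:31
Adding 19 minutes to 31 minutes: 31 + 19 = 50 minutes
Adding 1 hour: 6 + 1 = 7
Final time: 7:50

Final answer: 7:50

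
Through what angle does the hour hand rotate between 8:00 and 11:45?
The hour hand moves 0.5 degrees per minute.
Time elapsed: 11:45 - 8:00 = 225 minutes
Angular displacement: 225 x 0.5 = 112.5 degrees

Final answer: 112.5 degrees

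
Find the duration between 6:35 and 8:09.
From 6:35 to 8:09:
(8 x 60 + 9) - (6 x 60 + 35) = 489 - 395 = 94 minutes
= 1 hour and 34 minutes

Final answer: 1 hour and 34 minutes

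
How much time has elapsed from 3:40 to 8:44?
From 3:40 to 8:44:
(8 x 60 + 44) - (3 x 60 + 40) = 524 - 220 = 304 minutes
= 5 hours and 4 minutes

Final answer: 5 hours and 4 minutes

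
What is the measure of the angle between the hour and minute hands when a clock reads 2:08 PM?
Hour hand position: 2 x 30 + 8 x 0.5 = 64 degrees
Minute hand position: 8 x 6 = 48 degrees
Difference: |64 - 48| = 16 degrees
The angle between the hands is 16 degrees

Final answer: 16 degrees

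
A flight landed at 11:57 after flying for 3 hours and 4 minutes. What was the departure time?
Starting time: 11:57 = 717 total minutes past 12:00
Subtracting: 3 hours and 4 minutes = 184 minutes
717 - 184 = 533 minutes
= 8 hours and 53 minutes past 12:00 = 8:53

Final answer: 8:53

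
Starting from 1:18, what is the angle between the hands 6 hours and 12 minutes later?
First find the time 6 hours and 12 minutes after 1:18.
Total minutes: 1 x 60 + 18 + 6 x 60 + 12 = 450.
450 mod 720 = 450 minutes = 7:30.
Now compute the angle at 7:30:
Hour hand: 7 x 30 + 30 x 0.5 = 225 degrees
Minute hand: 30 x 6 = 180 degrees
Difference: |225 - 180| = 45 degrees
The angle is 45 degrees

Final answer: 45 degrees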